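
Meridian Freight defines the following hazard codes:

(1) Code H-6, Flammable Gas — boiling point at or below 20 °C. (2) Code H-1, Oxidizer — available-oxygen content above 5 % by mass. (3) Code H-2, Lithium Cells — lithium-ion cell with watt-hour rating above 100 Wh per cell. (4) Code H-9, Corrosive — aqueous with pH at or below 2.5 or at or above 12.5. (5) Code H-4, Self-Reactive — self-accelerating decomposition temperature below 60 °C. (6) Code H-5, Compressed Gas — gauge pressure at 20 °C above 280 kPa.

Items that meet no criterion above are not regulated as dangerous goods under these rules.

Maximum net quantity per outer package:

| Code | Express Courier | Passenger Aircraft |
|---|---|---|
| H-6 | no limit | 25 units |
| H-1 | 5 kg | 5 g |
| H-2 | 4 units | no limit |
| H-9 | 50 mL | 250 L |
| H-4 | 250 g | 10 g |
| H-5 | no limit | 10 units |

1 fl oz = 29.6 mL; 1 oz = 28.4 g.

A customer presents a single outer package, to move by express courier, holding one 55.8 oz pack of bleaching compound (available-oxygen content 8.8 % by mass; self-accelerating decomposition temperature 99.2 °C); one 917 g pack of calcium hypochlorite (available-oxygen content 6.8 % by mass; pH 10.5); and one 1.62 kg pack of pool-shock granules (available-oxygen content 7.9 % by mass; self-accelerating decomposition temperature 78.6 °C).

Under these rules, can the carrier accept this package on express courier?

Available-oxygen content 8.8 % by mass meets the Code H-1 criterion (Oxidizer), so the bleaching compound is Code H-1.
The calcium hypochlorite has available-oxygen content 6.8 % by mass, which is > 5 % by mass, so it is Code H-1 (Oxidizer).
The pool-shock granules have available-oxygen content 7.9 % by mass, which is > 5 % by mass, so they are Code H-1 (Oxidizer).
Code H-1 net quantity: (one 55.8 oz pack = 1584.72 g) + 917 g + 1.62 kg = 4121.72 g.
4121.72 g is within the express courier limit of 5 kg for Code H-1.

Yes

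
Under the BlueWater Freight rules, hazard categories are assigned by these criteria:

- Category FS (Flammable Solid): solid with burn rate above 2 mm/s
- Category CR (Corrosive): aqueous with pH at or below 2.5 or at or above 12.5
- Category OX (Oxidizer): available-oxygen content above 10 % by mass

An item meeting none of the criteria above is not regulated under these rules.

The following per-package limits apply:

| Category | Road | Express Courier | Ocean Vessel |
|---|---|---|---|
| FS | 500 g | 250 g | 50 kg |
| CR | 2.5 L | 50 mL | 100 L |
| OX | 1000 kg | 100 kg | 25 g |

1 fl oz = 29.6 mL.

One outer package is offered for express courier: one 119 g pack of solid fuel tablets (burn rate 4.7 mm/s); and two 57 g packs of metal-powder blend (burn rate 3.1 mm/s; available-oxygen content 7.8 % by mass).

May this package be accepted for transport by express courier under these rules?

With burn rate 4.7 mm/s (> 2 mm/s), the solid fuel tablets fall in Category FS.
The metal-powder blend has burn rate 3.1 mm/s, which is > 2 mm/s, so it is Category FS (Flammable Solid).
Total Category FS: 119 g + (two 57 g packs = 114 g) = 233 g.
233 g is within the express courier limit of 250 g for Category FS.

Yes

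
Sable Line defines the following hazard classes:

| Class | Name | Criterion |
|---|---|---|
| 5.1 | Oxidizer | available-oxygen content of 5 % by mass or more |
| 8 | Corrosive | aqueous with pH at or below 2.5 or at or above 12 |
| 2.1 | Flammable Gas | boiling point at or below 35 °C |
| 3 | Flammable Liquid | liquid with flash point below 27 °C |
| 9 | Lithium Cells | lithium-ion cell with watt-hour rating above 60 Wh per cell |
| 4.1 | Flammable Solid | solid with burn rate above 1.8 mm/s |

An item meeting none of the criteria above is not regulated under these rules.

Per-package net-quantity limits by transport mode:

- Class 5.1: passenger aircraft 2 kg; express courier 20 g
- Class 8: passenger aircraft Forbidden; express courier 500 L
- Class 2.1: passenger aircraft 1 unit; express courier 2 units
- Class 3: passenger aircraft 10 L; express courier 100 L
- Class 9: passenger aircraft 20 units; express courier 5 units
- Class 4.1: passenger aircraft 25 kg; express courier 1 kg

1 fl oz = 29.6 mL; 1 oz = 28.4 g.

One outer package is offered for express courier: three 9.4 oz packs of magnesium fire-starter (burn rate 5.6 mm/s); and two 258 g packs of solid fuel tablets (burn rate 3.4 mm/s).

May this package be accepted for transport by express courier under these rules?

No

With burn rate 5.6 mm/s (> 1.8 mm/s), the magnesium fire-starter falls in Class 4.1.
The solid fuel tablets have burn rate 3.4 mm/s, which is > 1.8 mm/s, so they are Class 4.1 (Flammable Solid).
Class 4.1 net quantity: (three 9.4 oz packs = 800.88 g) + (two 258 g packs = 516 g) = 1316.88 g.
That exceeds the Class 4.1 express courier limit of 1 kg.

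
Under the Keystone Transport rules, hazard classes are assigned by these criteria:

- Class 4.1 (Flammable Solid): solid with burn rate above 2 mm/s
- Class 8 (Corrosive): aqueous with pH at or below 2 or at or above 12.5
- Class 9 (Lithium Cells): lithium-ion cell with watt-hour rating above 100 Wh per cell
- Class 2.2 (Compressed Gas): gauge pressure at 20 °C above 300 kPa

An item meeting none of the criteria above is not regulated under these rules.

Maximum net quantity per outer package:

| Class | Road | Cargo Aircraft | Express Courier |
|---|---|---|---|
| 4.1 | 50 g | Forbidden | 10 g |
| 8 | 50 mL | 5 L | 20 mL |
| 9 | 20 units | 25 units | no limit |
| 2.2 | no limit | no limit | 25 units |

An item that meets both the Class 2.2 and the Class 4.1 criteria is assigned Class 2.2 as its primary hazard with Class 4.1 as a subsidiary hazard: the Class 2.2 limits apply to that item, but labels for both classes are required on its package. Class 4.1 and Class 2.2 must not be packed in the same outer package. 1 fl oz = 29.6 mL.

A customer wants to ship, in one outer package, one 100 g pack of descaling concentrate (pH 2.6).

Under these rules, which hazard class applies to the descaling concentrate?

pH 2.6 is between 2 and 12.5, so Class 8 does not apply.
No criterion is met, so the item is not regulated.

Not regulated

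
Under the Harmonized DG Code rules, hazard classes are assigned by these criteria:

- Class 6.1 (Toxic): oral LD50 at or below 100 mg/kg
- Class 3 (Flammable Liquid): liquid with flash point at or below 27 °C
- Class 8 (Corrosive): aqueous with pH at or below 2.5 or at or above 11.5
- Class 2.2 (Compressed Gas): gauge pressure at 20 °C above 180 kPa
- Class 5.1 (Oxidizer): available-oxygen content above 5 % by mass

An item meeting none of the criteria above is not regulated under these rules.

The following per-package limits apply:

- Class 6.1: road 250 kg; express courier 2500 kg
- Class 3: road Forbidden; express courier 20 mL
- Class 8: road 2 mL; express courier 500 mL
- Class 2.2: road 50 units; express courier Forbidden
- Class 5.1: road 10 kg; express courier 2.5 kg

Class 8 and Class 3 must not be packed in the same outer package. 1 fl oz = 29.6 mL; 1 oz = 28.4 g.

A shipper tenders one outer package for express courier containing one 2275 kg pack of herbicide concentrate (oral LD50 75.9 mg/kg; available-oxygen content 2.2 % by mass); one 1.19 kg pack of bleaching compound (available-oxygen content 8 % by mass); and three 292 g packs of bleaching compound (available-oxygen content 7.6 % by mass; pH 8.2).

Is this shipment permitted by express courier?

The herbicide concentrate has oral LD50 75.9 mg/kg, which is ≤ 100 mg/kg, so it is Class 6.1 (Toxic).
Available-oxygen content 8 % by mass meets the Class 5.1 criterion (Oxidizer), so the bleaching compound is Class 5.1.
The bleaching compound has available-oxygen content 7.6 % by mass, which is > 5 % by mass, so it is Class 5.1 (Oxidizer).
Class 5.1 net quantity: 1.19 kg + (three 292 g packs = 876 g) = 2.066 kg.
That is within the Class 5.1 express courier limit of 2.5 kg.
Class 6.1 quantity: 2275 kg.
2275 kg ≤ 2500 kg (express courier limit, Class 6.1) — within limit.
The segregation rule (Class 8 with Class 3) does not apply to Class 5.1 with Class 6.1.
Every hazard class is within its express courier limit and no segregation rule is violated.

Yes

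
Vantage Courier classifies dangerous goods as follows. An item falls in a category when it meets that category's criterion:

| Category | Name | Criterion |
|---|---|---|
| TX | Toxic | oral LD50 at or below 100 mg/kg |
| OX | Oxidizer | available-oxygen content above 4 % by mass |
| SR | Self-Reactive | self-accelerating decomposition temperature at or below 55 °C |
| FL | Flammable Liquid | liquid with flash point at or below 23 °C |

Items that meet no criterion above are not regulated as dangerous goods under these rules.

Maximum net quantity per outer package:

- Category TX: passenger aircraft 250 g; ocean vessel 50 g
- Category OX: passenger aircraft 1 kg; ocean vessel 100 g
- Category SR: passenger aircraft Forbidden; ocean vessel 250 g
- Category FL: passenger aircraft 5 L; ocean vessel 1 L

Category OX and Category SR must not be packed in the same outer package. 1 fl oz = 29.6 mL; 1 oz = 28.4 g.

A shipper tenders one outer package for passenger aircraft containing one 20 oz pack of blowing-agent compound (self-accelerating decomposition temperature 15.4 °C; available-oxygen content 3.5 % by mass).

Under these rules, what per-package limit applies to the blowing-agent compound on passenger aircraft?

Forbidden

The blowing-agent compound has self-accelerating decomposition temperature 15.4 °C, which is ≤ 55 °C, so it is Category SR (Self-Reactive).
The passenger aircraft limit for Category SR is Forbidden.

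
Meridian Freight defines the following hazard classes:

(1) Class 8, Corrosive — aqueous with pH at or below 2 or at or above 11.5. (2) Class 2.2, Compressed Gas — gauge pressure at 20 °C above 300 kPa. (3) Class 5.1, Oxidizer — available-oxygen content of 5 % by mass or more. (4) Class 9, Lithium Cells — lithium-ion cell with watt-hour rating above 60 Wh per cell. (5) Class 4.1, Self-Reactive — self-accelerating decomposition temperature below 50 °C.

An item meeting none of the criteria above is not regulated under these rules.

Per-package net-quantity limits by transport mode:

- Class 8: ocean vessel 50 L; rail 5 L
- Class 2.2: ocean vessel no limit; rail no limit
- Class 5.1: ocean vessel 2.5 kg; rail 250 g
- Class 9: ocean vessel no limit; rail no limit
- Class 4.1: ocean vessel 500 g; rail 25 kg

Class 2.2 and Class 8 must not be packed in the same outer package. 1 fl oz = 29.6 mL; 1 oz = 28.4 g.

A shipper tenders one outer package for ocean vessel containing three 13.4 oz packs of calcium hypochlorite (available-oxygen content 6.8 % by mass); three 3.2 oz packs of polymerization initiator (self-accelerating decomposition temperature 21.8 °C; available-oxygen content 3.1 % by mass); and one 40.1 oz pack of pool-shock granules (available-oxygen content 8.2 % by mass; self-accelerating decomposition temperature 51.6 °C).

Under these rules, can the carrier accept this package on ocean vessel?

Yes

Calcium hypochlorite: available-oxygen content 6.8 % by mass ≥ 5 % by mass → Class 5.1 (Oxidizer).
Polymerization initiator: self-accelerating decomposition temperature 21.8 °C < 50 °C → Class 4.1 (Self-Reactive).
Available-oxygen content 8.2 % by mass meets the Class 5.1 criterion (Oxidizer), so the pool-shock granules are Class 5.1.
Class 5.1 net quantity: (three 13.4 oz packs = 1141.68 g) + (one 40.1 oz pack = 1138.84 g) = 2280.52 g.
2280.52 g is within the ocean vessel limit of 2.5 kg for Class 5.1.
Class 4.1 quantity: three 3.2 oz packs = 272.64 g.
272.64 g ≤ 500 g (ocean vessel limit, Class 4.1) — within limit.
The segregation rule (Class 2.2 with Class 8) does not apply to Class 5.1 with Class 4.1.
Every hazard class is within its ocean vessel limit and no segregation rule is violated.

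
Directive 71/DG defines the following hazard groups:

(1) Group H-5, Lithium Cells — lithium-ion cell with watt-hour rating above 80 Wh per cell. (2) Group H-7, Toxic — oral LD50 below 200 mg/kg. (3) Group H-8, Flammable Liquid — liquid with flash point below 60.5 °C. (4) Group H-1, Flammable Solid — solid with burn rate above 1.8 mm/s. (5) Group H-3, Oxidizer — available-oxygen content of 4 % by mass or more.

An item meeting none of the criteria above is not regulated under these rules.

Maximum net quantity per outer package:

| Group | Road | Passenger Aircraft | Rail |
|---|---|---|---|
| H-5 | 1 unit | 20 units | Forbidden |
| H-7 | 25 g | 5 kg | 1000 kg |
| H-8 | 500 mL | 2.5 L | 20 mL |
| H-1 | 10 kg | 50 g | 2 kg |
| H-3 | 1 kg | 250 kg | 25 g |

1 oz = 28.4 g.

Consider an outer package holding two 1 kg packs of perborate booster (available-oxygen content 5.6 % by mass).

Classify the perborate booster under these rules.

Available-oxygen content 5.6 % by mass meets the Group H-3 criterion (Oxidizer), so the perborate booster is Group H-3.

Group H-3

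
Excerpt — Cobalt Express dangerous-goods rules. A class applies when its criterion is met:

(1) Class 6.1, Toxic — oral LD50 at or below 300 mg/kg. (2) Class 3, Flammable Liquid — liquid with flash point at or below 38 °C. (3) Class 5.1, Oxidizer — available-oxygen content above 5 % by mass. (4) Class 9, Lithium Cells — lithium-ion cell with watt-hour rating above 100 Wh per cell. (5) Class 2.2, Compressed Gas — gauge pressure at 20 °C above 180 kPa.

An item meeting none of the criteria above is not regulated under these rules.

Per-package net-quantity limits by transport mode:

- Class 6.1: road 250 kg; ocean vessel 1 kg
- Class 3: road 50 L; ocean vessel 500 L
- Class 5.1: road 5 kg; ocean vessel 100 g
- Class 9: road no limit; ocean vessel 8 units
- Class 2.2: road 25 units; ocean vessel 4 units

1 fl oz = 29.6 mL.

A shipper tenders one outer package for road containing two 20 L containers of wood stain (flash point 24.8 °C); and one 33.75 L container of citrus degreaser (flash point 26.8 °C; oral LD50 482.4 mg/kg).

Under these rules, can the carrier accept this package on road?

Flash point 24.8 °C meets the Class 3 criterion (Flammable Liquid), so the wood stain is Class 3.
With flash point 26.8 °C (≤ 38 °C), the citrus degreaser falls in Class 3.
Class 3 net quantity: (two 20 L containers = 40 L) + 33.75 L = 73.75 L.
73.75 L > 50 L (road limit, Class 3) — over the limit.

No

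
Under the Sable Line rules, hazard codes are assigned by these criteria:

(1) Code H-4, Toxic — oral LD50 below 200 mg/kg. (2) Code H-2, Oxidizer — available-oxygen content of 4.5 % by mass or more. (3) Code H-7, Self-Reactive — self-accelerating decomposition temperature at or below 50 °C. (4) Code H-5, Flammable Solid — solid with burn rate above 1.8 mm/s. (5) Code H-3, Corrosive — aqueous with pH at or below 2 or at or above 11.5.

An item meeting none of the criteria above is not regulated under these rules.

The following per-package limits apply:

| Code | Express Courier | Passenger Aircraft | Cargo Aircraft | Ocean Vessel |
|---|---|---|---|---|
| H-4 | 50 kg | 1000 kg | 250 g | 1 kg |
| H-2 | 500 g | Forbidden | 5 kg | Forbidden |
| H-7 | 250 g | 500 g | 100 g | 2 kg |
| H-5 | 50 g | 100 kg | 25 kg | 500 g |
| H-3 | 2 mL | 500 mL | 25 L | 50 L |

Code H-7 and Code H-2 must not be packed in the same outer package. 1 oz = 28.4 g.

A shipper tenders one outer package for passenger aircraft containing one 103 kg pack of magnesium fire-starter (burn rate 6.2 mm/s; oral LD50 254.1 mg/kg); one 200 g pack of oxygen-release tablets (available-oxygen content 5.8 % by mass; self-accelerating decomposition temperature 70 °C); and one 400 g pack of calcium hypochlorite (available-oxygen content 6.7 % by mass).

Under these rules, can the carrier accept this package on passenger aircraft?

Magnesium fire-starter: burn rate 6.2 mm/s > 1.8 mm/s → Code H-5 (Flammable Solid).
Available-oxygen content 5.8 % by mass meets the Code H-2 criterion (Oxidizer), so the oxygen-release tablets are Code H-2.
Calcium hypochlorite: available-oxygen content 6.7 % by mass ≥ 4.5 % by mass → Code H-2 (Oxidizer).
Code H-2 net quantity: 200 g + 400 g = 600 g.
Code H-2 is Forbidden by passenger aircraft.
Code H-5 quantity: 103 kg.
That exceeds the Code H-5 passenger aircraft limit of 100 kg.
The segregation rule (Code H-7 with Code H-2) does not apply to Code H-2 with Code H-5.

No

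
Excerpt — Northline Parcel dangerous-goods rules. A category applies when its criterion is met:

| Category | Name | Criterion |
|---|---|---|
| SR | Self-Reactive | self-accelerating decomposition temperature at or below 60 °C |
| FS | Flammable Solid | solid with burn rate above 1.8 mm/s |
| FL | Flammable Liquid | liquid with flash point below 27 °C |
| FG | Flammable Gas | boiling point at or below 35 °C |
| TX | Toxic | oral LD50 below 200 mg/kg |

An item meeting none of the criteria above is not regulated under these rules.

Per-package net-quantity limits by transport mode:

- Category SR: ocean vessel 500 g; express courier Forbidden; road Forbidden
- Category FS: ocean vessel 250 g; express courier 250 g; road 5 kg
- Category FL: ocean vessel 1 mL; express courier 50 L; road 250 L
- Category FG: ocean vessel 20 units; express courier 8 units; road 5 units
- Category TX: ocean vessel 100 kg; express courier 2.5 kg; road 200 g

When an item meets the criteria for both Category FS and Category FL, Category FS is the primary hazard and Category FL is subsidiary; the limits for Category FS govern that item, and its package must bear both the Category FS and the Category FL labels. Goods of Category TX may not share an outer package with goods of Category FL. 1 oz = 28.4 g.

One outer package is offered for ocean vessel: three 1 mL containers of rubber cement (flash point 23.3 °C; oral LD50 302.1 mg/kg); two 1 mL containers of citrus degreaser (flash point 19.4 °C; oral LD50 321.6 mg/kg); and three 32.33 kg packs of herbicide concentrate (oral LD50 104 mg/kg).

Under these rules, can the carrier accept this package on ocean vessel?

Flash point 23.3 °C meets the Category FL criterion (Flammable Liquid), so the rubber cement is Category FL.
The citrus degreaser has flash point 19.4 °C, which is < 27 °C, so it is Category FL (Flammable Liquid).
Herbicide concentrate: oral LD50 104 mg/kg < 200 mg/kg → Category TX (Toxic).
Category TX quantity: three 32.33 kg packs = 96.99 kg.
96.99 kg ≤ 100 kg (ocean vessel limit, Category TX) — within limit.
Total Category FL: (three 1 mL containers = 3 mL) + (two 1 mL containers = 2 mL) = 5 mL.
5 mL > 1 mL (ocean vessel limit, Category FL) — over the limit.
Category TX and Category FL may not share an outer package.

No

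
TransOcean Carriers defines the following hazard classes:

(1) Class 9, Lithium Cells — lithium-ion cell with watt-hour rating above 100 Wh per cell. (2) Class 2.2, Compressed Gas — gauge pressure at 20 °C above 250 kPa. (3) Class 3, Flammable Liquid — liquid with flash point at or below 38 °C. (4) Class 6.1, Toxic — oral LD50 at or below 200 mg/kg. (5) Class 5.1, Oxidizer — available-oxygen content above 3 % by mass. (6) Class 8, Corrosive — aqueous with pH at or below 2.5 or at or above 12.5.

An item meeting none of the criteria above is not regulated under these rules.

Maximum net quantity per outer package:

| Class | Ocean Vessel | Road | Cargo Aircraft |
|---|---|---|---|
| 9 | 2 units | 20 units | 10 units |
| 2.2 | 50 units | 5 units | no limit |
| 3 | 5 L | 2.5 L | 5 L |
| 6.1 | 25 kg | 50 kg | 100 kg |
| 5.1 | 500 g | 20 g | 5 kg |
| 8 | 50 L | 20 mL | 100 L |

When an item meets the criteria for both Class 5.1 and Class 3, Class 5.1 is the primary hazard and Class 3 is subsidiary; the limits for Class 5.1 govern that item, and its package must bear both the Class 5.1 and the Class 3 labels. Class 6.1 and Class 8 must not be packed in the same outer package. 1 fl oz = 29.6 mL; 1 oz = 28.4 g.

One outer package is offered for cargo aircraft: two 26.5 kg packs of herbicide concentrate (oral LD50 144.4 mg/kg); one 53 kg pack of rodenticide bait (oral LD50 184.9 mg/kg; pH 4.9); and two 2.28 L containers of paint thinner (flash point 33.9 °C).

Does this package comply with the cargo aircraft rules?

No

The herbicide concentrate has oral LD50 144.4 mg/kg, which is ≤ 200 mg/kg, so it is Class 6.1 (Toxic).
Oral LD50 184.9 mg/kg meets the Class 6.1 criterion (Toxic), so the rodenticide bait is Class 6.1.
Flash point 33.9 °C meets the Class 3 criterion (Flammable Liquid), so the paint thinner is Class 3.
Class 3 quantity: two 2.28 L containers = 4.56 L.
That is within the Class 3 cargo aircraft limit of 5 L.
Class 6.1 net quantity: (two 26.5 kg packs = 53 kg) + 53 kg = 106 kg.
106 kg exceeds the cargo aircraft limit of 100 kg for Class 6.1.
The segregation rule (Class 6.1 with Class 8) does not apply to Class 3 with Class 6.1.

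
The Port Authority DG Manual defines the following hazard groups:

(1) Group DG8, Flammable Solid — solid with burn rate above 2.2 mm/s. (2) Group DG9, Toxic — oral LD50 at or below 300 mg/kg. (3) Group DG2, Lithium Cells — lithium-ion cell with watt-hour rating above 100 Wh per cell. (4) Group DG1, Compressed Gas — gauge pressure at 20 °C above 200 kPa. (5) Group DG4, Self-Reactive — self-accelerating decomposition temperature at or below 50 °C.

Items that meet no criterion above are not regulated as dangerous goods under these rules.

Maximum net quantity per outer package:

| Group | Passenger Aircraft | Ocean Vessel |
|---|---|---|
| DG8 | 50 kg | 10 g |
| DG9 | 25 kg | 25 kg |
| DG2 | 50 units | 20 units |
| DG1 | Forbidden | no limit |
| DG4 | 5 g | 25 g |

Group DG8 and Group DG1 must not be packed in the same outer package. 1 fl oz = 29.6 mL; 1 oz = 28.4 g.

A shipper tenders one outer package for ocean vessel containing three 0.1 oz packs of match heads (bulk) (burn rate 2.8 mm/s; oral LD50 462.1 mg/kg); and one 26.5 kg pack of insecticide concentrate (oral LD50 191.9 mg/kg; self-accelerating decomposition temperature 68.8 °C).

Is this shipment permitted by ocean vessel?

With burn rate 2.8 mm/s (> 2.2 mm/s), the match heads (bulk) fall in Group DG8.
Insecticide concentrate: oral LD50 191.9 mg/kg ≤ 300 mg/kg → Group DG9 (Toxic).
Group DG9 quantity: 26.5 kg.
That exceeds the Group DG9 ocean vessel limit of 25 kg.
Group DG8 quantity: three 0.1 oz packs = 8.52 g.
That is within the Group DG8 ocean vessel limit of 10 g.
The segregation rule (Group DG8 with Group DG1) does not apply to Group DG9 with Group DG8.

No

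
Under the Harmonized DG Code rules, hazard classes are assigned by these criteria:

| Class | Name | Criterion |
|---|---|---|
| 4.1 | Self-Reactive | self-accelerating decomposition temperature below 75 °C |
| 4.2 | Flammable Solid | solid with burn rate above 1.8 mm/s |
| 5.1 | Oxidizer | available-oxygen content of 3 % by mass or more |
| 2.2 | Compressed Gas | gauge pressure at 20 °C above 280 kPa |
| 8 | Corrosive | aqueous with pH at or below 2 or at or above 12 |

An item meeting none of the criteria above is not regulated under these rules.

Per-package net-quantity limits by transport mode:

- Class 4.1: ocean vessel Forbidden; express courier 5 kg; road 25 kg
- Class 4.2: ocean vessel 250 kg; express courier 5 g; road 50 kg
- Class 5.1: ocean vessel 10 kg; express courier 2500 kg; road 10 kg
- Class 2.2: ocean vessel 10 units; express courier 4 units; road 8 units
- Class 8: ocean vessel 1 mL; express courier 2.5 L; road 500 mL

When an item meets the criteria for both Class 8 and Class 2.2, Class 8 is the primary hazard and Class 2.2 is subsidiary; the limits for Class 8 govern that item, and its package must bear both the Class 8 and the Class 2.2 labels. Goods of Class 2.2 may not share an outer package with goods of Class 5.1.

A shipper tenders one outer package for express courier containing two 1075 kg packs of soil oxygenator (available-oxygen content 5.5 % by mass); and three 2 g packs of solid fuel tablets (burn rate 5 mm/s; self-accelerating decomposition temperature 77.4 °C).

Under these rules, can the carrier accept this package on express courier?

With available-oxygen content 5.5 % by mass (≥ 3 % by mass), the soil oxygenator falls in Class 5.1.
With burn rate 5 mm/s (> 1.8 mm/s), the solid fuel tablets fall in Class 4.2.
Class 4.2 quantity: three 2 g packs = 6 g.
That exceeds the Class 4.2 express courier limit of 5 g.
Class 5.1 quantity: two 1075 kg packs = 2150 kg.
2150 kg ≤ 2500 kg (express courier limit, Class 5.1) — within limit.
The segregation rule (Class 2.2 with Class 5.1) does not apply to Class 4.2 with Class 5.1.

No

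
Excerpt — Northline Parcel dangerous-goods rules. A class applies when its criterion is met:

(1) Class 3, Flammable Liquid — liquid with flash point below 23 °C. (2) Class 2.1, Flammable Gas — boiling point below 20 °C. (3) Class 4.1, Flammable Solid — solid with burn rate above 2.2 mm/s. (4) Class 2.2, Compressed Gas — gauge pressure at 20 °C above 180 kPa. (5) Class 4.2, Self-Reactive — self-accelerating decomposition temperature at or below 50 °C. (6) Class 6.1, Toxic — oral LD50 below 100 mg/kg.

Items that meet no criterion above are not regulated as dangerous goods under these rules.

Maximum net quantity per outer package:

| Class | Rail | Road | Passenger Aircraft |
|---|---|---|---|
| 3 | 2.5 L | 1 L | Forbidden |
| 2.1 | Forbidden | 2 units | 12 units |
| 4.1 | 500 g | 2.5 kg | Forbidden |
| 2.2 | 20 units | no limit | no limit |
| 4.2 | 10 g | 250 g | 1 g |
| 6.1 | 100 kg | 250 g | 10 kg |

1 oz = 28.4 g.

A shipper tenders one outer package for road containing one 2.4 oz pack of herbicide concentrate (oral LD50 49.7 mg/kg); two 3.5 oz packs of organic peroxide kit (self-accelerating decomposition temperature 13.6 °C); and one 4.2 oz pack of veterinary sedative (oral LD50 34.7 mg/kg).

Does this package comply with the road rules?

Yes

With oral LD50 49.7 mg/kg (< 100 mg/kg), the herbicide concentrate falls in Class 6.1.
With self-accelerating decomposition temperature 13.6 °C (≤ 50 °C), the organic peroxide kit falls in Class 4.2.
With oral LD50 34.7 mg/kg (< 100 mg/kg), the veterinary sedative falls in Class 6.1.
Total Class 6.1: (one 2.4 oz pack = 68.16 g) + (one 4.2 oz pack = 119.28 g) = 187.44 g.
187.44 g is within the road limit of 250 g for Class 6.1.
Class 4.2 quantity: two 3.5 oz packs = 198.8 g.
That is within the Class 4.2 road limit of 250 g.
Every hazard class is within its road limit and no segregation rule is violated.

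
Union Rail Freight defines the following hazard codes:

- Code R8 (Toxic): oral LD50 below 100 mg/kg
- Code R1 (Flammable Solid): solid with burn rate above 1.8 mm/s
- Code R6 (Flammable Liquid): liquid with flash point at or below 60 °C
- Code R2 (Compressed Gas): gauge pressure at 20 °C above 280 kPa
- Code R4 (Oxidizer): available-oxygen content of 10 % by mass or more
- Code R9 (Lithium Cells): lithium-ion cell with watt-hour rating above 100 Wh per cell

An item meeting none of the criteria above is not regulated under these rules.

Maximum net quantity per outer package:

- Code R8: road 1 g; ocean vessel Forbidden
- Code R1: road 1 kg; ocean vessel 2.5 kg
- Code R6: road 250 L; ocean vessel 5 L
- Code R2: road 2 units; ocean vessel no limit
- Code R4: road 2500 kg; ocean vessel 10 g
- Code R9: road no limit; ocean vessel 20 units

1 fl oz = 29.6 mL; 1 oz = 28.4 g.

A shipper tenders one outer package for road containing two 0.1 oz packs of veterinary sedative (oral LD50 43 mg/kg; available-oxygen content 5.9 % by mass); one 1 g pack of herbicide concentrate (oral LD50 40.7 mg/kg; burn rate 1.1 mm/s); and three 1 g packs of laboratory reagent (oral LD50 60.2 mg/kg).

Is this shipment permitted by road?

Veterinary sedative: oral LD50 43 mg/kg < 100 mg/kg → Code R8 (Toxic).
Oral LD50 40.7 mg/kg meets the Code R8 criterion (Toxic), so the herbicide concentrate is Code R8.
Oral LD50 60.2 mg/kg meets the Code R8 criterion (Toxic), so the laboratory reagent is Code R8.
Total Code R8: (two 0.1 oz packs = 5.68 g) + 1 g + (three 1 g packs = 3 g) = 9.68 g.
9.68 g exceeds the road limit of 1 g for Code R8.

No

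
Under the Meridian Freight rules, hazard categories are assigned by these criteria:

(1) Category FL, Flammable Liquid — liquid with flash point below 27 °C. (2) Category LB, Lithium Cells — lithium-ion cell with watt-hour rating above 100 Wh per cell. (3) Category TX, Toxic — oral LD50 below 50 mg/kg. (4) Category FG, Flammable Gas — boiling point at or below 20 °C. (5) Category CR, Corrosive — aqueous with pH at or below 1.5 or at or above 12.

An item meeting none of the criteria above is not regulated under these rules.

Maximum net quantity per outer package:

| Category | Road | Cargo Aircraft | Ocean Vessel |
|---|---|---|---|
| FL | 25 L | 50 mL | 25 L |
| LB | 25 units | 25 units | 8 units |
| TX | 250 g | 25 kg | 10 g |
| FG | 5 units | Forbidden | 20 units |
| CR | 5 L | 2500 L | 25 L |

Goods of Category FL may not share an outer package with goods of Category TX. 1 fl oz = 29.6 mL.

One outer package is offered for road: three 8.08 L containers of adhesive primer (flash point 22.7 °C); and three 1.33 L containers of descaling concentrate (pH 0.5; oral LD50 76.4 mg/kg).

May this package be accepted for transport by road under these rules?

Flash point 22.7 °C meets the Category FL criterion (Flammable Liquid), so the adhesive primer is Category FL.
Descaling concentrate: pH 0.5 ≤ 1.5 → Category CR (Corrosive).
Category FL quantity: three 8.08 L containers = 24.24 L.
24.24 L is within the road limit of 25 L for Category FL.
Category CR quantity: three 1.33 L containers = 3.99 L.
That is within the Category CR road limit of 5 L.
The segregation rule (Category FL with Category TX) does not apply to Category FL with Category CR.
Every hazard category is within its road limit and no segregation rule is violated.

Yes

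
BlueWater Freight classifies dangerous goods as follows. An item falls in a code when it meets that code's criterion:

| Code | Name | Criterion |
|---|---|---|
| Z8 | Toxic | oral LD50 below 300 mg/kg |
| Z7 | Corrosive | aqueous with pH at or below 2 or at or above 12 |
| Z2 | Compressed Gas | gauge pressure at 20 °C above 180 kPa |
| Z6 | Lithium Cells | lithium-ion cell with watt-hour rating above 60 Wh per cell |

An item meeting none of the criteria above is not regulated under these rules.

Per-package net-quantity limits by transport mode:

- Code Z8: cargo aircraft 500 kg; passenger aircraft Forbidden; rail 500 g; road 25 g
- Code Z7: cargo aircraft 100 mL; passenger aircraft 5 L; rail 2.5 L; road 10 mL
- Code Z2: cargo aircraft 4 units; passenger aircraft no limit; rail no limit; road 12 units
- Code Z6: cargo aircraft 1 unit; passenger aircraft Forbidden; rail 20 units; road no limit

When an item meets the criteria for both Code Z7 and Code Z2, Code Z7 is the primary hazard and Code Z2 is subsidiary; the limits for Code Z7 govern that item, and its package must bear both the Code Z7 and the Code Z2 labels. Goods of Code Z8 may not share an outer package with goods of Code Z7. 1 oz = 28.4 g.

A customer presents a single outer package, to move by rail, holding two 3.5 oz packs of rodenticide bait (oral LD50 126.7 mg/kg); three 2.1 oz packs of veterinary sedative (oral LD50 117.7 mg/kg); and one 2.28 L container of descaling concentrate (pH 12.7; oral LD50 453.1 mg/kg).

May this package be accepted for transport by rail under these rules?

No

The rodenticide bait has oral LD50 126.7 mg/kg, which is < 300 mg/kg, so it is Code Z8 (Toxic).
Oral LD50 117.7 mg/kg meets the Code Z8 criterion (Toxic), so the veterinary sedative is Code Z8.
pH 12.7 meets the Code Z7 criterion (Corrosive), so the descaling concentrate is Code Z7.
Total Code Z8: (two 3.5 oz packs = 198.8 g) + (three 2.1 oz packs = 178.92 g) = 377.72 g.
377.72 g is within the rail limit of 500 g for Code Z8.
Code Z7 quantity: 2.28 L.
2.28 L ≤ 2.5 L (rail limit, Code Z7) — within limit.
Code Z8 and Code Z7 may not share an outer package.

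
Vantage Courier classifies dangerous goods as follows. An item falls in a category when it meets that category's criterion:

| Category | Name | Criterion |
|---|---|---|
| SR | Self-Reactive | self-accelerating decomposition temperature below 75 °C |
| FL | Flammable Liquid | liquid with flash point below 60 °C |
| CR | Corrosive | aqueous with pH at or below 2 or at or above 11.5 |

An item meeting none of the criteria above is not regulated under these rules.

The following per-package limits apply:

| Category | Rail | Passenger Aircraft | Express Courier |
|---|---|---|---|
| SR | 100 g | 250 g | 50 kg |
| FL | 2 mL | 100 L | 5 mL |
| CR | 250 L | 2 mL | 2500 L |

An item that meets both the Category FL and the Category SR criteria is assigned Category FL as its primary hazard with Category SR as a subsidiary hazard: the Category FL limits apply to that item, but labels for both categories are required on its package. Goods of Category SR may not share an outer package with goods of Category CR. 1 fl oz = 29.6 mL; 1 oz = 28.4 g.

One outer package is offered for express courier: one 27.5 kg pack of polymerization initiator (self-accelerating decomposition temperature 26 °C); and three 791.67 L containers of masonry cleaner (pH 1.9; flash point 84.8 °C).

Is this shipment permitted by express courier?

No

Self-accelerating decomposition temperature 26 °C meets the Category SR criterion (Self-Reactive), so the polymerization initiator is Category SR.
Masonry cleaner: pH 1.9 ≤ 2 → Category CR (Corrosive).
Category SR quantity: 27.5 kg.
27.5 kg is within the express courier limit of 50 kg for Category SR.
Category CR quantity: three 791.67 L containers = 2375.01 L.
2375.01 L ≤ 2500 L (express courier limit, Category CR) — within limit.
Category SR and Category CR may not share an outer package.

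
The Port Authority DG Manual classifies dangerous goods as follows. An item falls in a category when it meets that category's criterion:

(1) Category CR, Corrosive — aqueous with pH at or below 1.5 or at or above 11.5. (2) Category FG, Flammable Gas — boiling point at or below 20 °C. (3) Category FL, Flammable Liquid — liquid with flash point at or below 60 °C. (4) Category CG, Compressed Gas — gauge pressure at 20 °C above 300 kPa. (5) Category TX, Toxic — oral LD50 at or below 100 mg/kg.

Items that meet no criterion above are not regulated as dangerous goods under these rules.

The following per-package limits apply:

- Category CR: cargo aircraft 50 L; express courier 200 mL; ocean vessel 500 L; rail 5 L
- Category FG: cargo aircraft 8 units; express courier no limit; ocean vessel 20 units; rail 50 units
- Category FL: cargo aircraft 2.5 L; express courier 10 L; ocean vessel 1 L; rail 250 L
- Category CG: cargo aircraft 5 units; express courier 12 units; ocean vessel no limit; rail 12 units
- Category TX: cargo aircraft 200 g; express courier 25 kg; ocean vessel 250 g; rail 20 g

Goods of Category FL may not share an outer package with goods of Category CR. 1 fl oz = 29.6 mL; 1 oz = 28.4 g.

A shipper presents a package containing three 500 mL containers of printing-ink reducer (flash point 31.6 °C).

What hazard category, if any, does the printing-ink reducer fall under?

Printing-ink reducer: flash point 31.6 °C ≤ 60 °C → Category FL (Flammable Liquid).

Category FL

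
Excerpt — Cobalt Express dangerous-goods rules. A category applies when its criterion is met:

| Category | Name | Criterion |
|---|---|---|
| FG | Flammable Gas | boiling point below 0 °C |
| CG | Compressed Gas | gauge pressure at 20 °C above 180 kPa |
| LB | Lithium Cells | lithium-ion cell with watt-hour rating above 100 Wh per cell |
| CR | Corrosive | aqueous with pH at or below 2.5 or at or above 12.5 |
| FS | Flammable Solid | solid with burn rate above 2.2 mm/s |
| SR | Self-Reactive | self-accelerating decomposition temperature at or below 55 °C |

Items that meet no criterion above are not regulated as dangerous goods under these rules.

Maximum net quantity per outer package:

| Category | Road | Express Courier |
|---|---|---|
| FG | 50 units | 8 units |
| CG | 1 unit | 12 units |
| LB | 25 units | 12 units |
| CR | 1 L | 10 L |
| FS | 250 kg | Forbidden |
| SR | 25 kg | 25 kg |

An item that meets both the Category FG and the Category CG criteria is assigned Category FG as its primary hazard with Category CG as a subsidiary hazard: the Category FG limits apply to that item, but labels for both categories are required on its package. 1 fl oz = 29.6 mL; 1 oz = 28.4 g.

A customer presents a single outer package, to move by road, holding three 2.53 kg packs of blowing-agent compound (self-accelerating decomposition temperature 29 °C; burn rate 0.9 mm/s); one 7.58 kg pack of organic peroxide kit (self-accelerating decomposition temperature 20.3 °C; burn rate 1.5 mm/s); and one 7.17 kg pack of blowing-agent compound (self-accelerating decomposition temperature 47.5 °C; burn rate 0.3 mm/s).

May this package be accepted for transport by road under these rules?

Yes

With self-accelerating decomposition temperature 29 °C (≤ 55 °C), the blowing-agent compound falls in Category SR.
The organic peroxide kit has self-accelerating decomposition temperature 20.3 °C, which is ≤ 55 °C, so it is Category SR (Self-Reactive).
Blowing-agent compound: self-accelerating decomposition temperature 47.5 °C ≤ 55 °C → Category SR (Self-Reactive).
Total Category SR: (three 2.53 kg packs = 7.59 kg) + 7.58 kg + 7.17 kg = 22.34 kg.
22.34 kg ≤ 25 kg (road limit, Category SR) — within limit.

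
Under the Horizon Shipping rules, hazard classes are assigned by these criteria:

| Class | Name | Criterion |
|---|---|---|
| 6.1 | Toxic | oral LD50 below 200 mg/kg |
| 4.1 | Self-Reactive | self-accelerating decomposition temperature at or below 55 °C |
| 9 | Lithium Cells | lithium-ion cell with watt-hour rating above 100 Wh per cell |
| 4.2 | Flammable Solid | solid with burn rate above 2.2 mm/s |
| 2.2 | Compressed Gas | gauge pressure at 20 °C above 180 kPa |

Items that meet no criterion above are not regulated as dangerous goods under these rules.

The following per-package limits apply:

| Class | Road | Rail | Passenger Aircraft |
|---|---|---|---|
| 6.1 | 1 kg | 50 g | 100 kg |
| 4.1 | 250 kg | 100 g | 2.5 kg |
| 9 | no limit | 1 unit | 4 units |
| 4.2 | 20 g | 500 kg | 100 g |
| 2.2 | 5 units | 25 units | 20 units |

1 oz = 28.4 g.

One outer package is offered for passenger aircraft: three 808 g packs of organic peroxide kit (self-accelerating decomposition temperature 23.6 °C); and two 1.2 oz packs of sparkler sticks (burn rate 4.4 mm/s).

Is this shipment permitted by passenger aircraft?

Self-accelerating decomposition temperature 23.6 °C meets the Class 4.1 criterion (Self-Reactive), so the organic peroxide kit is Class 4.1.
The sparkler sticks have burn rate 4.4 mm/s, which is > 2.2 mm/s, so they are Class 4.2 (Flammable Solid).
Class 4.2 quantity: two 1.2 oz packs = 68.16 g.
68.16 g ≤ 100 g (passenger aircraft limit, Class 4.2) — within limit.
Class 4.1 quantity: three 808 g packs = 2.424 kg.
2.424 kg ≤ 2.5 kg (passenger aircraft limit, Class 4.1) — within limit.
Every hazard class is within its passenger aircraft limit and no segregation rule is violated.

Yes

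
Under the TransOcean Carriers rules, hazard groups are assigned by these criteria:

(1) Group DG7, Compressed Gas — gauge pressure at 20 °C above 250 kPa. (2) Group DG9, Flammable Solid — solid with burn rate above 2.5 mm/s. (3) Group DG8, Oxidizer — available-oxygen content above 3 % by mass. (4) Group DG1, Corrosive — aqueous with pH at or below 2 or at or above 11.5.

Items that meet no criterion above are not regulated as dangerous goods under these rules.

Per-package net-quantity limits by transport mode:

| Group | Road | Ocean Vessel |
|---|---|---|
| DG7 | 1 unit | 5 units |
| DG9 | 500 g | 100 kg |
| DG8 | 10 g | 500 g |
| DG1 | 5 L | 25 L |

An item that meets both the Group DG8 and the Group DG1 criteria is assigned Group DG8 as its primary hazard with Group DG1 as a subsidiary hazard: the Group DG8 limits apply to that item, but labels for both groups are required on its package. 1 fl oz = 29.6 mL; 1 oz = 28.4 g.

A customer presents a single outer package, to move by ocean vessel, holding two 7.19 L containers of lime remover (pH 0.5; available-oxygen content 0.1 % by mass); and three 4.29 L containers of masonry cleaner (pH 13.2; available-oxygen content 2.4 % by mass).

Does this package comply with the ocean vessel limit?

No

The lime remover has pH 0.5, which is ≤ 2, so it is Group DG1 (Corrosive).
Masonry cleaner: pH 13.2 ≥ 11.5 → Group DG1 (Corrosive).
Total Group DG1: (two 7.19 L containers = 14.38 L) + (three 4.29 L containers = 12.87 L) = 27.25 L.
That exceeds the Group DG1 ocean vessel limit of 25 L.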